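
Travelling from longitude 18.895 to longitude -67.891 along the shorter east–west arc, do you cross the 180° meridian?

Signed shortest Δλ = ((-67.891 − 18.895 + 180) mod 360) − 180 = -86.786°.
Going west by 86.786° from +18.895° reaches -67.891° without touching 180°.

No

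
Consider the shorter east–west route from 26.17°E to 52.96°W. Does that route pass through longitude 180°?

Signed shortest Δλ = ((-52.96 − 26.17 + 180) mod 360) − 180 = -79.13°.
Going west by 79.13° from +26.17° reaches -52.96° without touching 180°.

No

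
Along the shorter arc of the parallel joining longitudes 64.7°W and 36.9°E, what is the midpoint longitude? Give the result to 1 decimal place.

Signed shortest Δλ from -64.7° to +36.9° is +101.6°.
Midpoint longitude = -64.7° + (+101.6°)/2 = -64.7° + 50.8° = -13.9°.

13.9°W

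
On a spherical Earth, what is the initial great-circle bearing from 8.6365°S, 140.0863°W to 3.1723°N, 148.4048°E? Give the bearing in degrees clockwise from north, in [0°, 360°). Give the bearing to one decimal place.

276.2°

Δλ = 148.4048 − -140.0863 = 288.4911°; wrapped into (−180°, 180°]: -71.5089°.
θ = atan2( sin Δλ · cos φ₂ , cos φ₁ · sin φ₂ − sin φ₁ · cos φ₂ · cos Δλ )
  = atan2(-0.94692, 0.10226) = -83.836° → normalised to [0°, 360°): 276.164°.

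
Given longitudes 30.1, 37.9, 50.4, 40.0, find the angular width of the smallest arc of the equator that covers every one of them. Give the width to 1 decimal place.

20.3°

Sort the longitudes: +30.1°, +37.9°, +40.0°, +50.4°.
Eastward gaps between consecutive values (wrapping around): 7.8°, 2.1°, 10.4°, 339.7°.
Largest gap = 339.7° ⇒ minimal covering band is its complement: 360° − 339.7° = 20.3°.
Band runs from +30.1° eastward to +50.4°.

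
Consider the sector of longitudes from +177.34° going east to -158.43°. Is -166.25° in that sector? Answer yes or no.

Yes

Band width going east from +177.34° to -158.43°: ((-158.43 − 177.34) mod 360) = 24.23°.
Offset of -166.25° east of the west edge: ((-166.25 − 177.34) mod 360) = 16.41°.
16.41° ≤ 24.23° ⇒ inside.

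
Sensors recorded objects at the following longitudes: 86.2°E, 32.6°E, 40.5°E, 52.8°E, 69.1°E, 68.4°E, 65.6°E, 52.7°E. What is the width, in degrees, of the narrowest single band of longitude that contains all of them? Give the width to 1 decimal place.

Sort the longitudes: +32.6°, +40.5°, +52.7°, +52.8°, +65.6°, +68.4°, +69.1°, +86.2°.
Eastward gaps between consecutive values (wrapping around): 7.9°, 12.2°, 0.1°, 12.8°, 2.8°, 0.7°, 17.1°, 306.4°.
Largest gap = 306.4° ⇒ minimal covering band is its complement: 360° − 306.4° = 53.6°.
Band runs from +32.6° eastward to +86.2°.

53.6°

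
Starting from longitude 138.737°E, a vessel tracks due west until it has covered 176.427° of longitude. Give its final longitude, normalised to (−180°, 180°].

Start at +138.737°; shift −176.427° → -37.690°.
-37.690° already lies in (−180°, 180°].

37.690°W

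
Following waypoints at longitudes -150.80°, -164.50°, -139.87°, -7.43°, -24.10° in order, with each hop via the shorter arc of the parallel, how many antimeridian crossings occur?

0

Leg 1: -150.80° → -164.50°, shortest Δλ = -13.7° (west) — does not cross 180°.
Leg 2: -164.50° → -139.87°, shortest Δλ = 24.63° (east) — does not cross 180°.
Leg 3: -139.87° → -7.43°, shortest Δλ = 132.44° (east) — does not cross 180°.
Leg 4: -7.43° → -24.10°, shortest Δλ = -16.67° (west) — does not cross 180°.
Total crossings: 0.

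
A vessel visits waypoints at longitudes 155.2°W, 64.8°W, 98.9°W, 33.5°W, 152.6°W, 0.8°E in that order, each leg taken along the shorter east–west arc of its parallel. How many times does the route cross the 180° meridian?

0

Leg 1: -155.2° → -64.8°, shortest Δλ = 90.4° (east) — does not cross 180°.
Leg 2: -64.8° → -98.9°, shortest Δλ = -34.1° (west) — does not cross 180°.
Leg 3: -98.9° → -33.5°, shortest Δλ = 65.4° (east) — does not cross 180°.
Leg 4: -33.5° → -152.6°, shortest Δλ = -119.1° (west) — does not cross 180°.
Leg 5: -152.6° → +0.8°, shortest Δλ = 153.4° (east) — does not cross 180°.
Total crossings: 0.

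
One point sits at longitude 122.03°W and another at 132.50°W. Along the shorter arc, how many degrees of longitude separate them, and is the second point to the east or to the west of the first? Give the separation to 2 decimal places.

10.47° west

Raw difference: -132.50 − -122.03 = -10.47°.
Normalise into (−180°, 180°]: -10.47° stays -10.47°.
Negative ⇒ the second point lies to the west; separation 10.47°.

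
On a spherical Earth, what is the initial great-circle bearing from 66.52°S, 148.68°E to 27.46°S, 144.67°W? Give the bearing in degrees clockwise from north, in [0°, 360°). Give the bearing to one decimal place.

Δλ = -144.67 − 148.68 = -293.35°; wrapped into (−180°, 180°]: 66.65°.
θ = atan2( sin Δλ · cos φ₂ , cos φ₁ · sin φ₂ − sin φ₁ · cos φ₂ · cos Δλ )
  = atan2(0.81466, 0.13884) = 80.328° → normalised to [0°, 360°): 80.328°.

80.3°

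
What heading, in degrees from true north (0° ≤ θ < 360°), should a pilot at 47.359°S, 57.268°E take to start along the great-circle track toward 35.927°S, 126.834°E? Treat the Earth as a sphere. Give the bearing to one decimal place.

Δλ = 126.834 − 57.268 = 69.566°.
θ = atan2( sin Δλ · cos φ₂ , cos φ₁ · sin φ₂ − sin φ₁ · cos φ₂ · cos Δλ )
  = atan2(0.75881, -0.18950) = 104.022° → normalised to [0°, 360°): 104.022°.

104.0°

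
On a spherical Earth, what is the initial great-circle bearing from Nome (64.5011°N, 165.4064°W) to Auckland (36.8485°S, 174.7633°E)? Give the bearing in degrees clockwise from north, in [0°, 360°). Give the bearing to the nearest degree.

196°

Δλ = 174.7633 − -165.4064 = 340.1697°; wrapped into (−180°, 180°]: -19.8303°.
θ = atan2( sin Δλ · cos φ₂ , cos φ₁ · sin φ₂ − sin φ₁ · cos φ₂ · cos Δλ )
  = atan2(-0.27146, -0.93761) = -163.853° → normalised to [0°, 360°): 196.147°.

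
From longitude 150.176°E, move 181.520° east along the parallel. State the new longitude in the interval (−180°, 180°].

28.304°W

Start at +150.176°; shift +181.520° → +331.696°.
+331.696° lies outside (−180°, 180°]; subtract 360° → -28.304°.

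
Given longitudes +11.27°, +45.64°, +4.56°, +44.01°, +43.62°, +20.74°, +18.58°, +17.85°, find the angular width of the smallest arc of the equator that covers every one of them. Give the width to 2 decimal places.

Sort the longitudes: +4.56°, +11.27°, +17.85°, +18.58°, +20.74°, +43.62°, +44.01°, +45.64°.
Eastward gaps between consecutive values (wrapping around): 6.71°, 6.58°, 0.73°, 2.16°, 22.88°, 0.39°, 1.63°, 318.92°.
Largest gap = 318.92° ⇒ minimal covering band is its complement: 360° − 318.92° = 41.08°.
Band runs from +4.56° eastward to +45.64°.

41.08°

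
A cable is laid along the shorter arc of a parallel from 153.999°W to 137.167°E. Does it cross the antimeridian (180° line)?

Naïve |137.167 − -153.999| = 291.166° > 180°, so the shorter arc goes the other way round — across 180°.
Signed shortest Δλ = ((137.167 − -153.999 + 180) mod 360) − 180 = -68.834°.
Going west by 68.834° from -153.999° passes through 180° before reaching +137.167°.

Yes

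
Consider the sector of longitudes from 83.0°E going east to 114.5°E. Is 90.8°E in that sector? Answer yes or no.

Yes

Band width going east from +83.0° to +114.5°: ((114.5 − 83.0) mod 360) = 31.5°.
Offset of +90.8° east of the west edge: ((90.8 − 83.0) mod 360) = 7.8°.
7.8° ≤ 31.5° ⇒ inside.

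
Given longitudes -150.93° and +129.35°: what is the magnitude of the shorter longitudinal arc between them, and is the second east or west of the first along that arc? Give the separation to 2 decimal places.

79.72° west

Raw difference: 129.35 − -150.93 = 280.28°.
Normalise into (−180°, 180°]: 280.28° − 360° = -79.72°.
Negative ⇒ the second point lies to the west; separation 79.72°.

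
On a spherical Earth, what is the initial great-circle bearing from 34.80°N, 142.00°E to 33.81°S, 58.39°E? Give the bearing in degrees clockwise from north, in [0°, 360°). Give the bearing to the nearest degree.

238°

Δλ = 58.39 − 142.00 = -83.61°.
θ = atan2( sin Δλ · cos φ₂ , cos φ₁ · sin φ₂ − sin φ₁ · cos φ₂ · cos Δλ )
  = atan2(-0.82573, -0.50970) = -121.686° → normalised to [0°, 360°): 238.314°.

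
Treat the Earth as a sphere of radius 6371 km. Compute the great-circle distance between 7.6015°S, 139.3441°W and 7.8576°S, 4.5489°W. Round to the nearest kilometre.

14717 km

Δλ = -4.5489 − -139.3441 = 134.7952°.
Δφ = -7.8576 − -7.6015 = -0.2561°.
a = sin²(Δφ/2) + cos φ₁ · cos φ₂ · sin²(Δλ/2) = 0.836871.
c = 2·atan2(√a, √(1−a)) = 2.31006 rad → d = 6371·c ≈ 14717.37 km.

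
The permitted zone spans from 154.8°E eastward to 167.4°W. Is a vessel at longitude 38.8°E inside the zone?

No

Band width going east from +154.8° to -167.4°: ((-167.4 − 154.8) mod 360) = 37.8°.
Offset of +38.8° east of the west edge: ((38.8 − 154.8) mod 360) = 244.0°.
244.0° > 37.8° ⇒ outside.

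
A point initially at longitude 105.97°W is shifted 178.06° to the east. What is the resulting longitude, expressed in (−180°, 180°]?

72.09°E

Start at -105.97°; shift +178.06° → +72.09°.
+72.09° already lies in (−180°, 180°].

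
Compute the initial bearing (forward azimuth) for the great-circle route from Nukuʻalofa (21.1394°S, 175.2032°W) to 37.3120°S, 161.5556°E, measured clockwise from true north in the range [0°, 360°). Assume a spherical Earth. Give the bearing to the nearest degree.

226°

Δλ = 161.5556 − -175.2032 = 336.7588°; wrapped into (−180°, 180°]: -23.2412°.
θ = atan2( sin Δλ · cos φ₂ , cos φ₁ · sin φ₂ − sin φ₁ · cos φ₂ · cos Δλ )
  = atan2(-0.31385, -0.30181) = -133.880° → normalised to [0°, 360°): 226.120°.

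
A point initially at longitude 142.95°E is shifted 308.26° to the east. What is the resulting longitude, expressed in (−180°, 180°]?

91.21°E

Start at +142.95°; shift +308.26° → +451.21°.
+451.21° lies outside (−180°, 180°]; subtract 360° → +91.21°.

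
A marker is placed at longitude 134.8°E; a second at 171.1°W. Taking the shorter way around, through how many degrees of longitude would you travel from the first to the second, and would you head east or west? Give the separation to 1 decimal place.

Raw difference: -171.1 − 134.8 = -305.9°.
Normalise into (−180°, 180°]: -305.9° + 360° = 54.1°.
Positive ⇒ the second point lies to the east; separation 54.1°.

54.1° east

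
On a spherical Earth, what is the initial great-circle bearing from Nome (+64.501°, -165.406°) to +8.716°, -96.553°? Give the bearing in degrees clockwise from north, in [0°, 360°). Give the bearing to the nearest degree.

106°

Δλ = -96.553 − -165.406 = 68.853°.
θ = atan2( sin Δλ · cos φ₂ , cos φ₁ · sin φ₂ − sin φ₁ · cos φ₂ · cos Δλ )
  = atan2(0.92189, -0.25662) = 105.556° → normalised to [0°, 360°): 105.556°.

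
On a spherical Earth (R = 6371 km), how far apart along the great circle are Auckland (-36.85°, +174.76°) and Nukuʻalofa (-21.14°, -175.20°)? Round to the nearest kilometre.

Δλ = -175.20 − 174.76 = -349.96°; wrapped into (−180°, 180°]: 10.04°.
Δφ = -21.14 − -36.85 = 15.71°.
a = sin²(Δφ/2) + cos φ₁ · cos φ₂ · sin²(Δλ/2) = 0.024392.
c = 2·atan2(√a, √(1−a)) = 0.31365 rad → d = 6371·c ≈ 1998.24 km.

1998 km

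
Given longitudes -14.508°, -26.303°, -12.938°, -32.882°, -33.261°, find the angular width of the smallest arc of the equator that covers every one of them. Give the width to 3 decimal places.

Sort the longitudes: -33.261°, -32.882°, -26.303°, -14.508°, -12.938°.
Eastward gaps between consecutive values (wrapping around): 0.379°, 6.579°, 11.795°, 1.570°, 339.677°.
Largest gap = 339.677° ⇒ minimal covering band is its complement: 360° − 339.677° = 20.323°.
Band runs from -33.261° eastward to -12.938°.

20.323°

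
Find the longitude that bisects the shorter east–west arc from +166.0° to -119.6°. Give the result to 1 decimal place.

Signed shortest Δλ from +166.0° to -119.6° is +74.4°.
Midpoint longitude = +166.0° + (+74.4°)/2 = +166.0° + 37.2° = +203.2°.
Normalise into (−180°, 180°]: -156.8°.
(The naïve average (+166.0 + -119.6)/2 = 23.2° is on the wrong side of the globe.)

-156.8°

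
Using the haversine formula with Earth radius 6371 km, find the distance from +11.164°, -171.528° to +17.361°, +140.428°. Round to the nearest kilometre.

Δλ = 140.428 − -171.528 = 311.956°; wrapped into (−180°, 180°]: -48.044°.
Δφ = 17.361 − 11.164 = 6.197°.
a = sin²(Δφ/2) + cos φ₁ · cos φ₂ · sin²(Δλ/2) = 0.158099.
c = 2·atan2(√a, √(1−a)) = 0.81784 rad → d = 6371·c ≈ 5210.43 km.

5210 km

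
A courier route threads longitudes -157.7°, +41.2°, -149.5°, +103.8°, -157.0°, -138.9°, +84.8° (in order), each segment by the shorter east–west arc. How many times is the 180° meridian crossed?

Leg 1: -157.7° → +41.2°, shortest Δλ = -161.1° (west) — crosses 180°.
Leg 2: +41.2° → -149.5°, shortest Δλ = 169.3° (east) — crosses 180°.
Leg 3: -149.5° → +103.8°, shortest Δλ = -106.7° (west) — crosses 180°.
Leg 4: +103.8° → -157.0°, shortest Δλ = 99.2° (east) — crosses 180°.
Leg 5: -157.0° → -138.9°, shortest Δλ = 18.1° (east) — does not cross 180°.
Leg 6: -138.9° → +84.8°, shortest Δλ = -136.3° (west) — crosses 180°.
Total crossings: 5.

5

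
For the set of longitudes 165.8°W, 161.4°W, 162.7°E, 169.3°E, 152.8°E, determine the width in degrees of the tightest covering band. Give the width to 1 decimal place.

Sort the longitudes: -165.8°, -161.4°, +152.8°, +162.7°, +169.3°.
Eastward gaps between consecutive values (wrapping around): 4.4°, 314.2°, 9.9°, 6.6°, 24.9°.
Largest gap = 314.2° ⇒ minimal covering band is its complement: 360° − 314.2° = 45.8°.
Band runs from +152.8° eastward to -161.4°, crossing the antimeridian.

45.8°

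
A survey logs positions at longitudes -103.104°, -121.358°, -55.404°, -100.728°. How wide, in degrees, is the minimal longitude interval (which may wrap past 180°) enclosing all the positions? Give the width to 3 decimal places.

Sort the longitudes: -121.358°, -103.104°, -100.728°, -55.404°.
Eastward gaps between consecutive values (wrapping around): 18.254°, 2.376°, 45.324°, 294.046°.
Largest gap = 294.046° ⇒ minimal covering band is its complement: 360° − 294.046° = 65.954°.
Band runs from -121.358° eastward to -55.404°.

65.954°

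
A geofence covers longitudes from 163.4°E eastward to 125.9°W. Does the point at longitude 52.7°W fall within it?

Band width going east from +163.4° to -125.9°: ((-125.9 − 163.4) mod 360) = 70.7°.
Offset of -52.7° east of the west edge: ((-52.7 − 163.4) mod 360) = 143.9°.
143.9° > 70.7° ⇒ outside.

No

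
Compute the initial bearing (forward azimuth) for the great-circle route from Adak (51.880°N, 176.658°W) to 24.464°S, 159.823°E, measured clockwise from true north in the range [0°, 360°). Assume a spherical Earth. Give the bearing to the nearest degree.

202°

Δλ = 159.823 − -176.658 = 336.481°; wrapped into (−180°, 180°]: -23.519°.
θ = atan2( sin Δλ · cos φ₂ , cos φ₁ · sin φ₂ − sin φ₁ · cos φ₂ · cos Δλ )
  = atan2(-0.36323, -0.91224) = -158.289° → normalised to [0°, 360°): 201.711°.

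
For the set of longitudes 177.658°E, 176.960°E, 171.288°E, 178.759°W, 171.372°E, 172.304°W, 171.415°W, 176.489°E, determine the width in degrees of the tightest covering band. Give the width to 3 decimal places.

Sort the longitudes: -178.759°, -172.304°, -171.415°, +171.288°, +171.372°, +176.489°, +176.960°, +177.658°.
Eastward gaps between consecutive values (wrapping around): 6.455°, 0.889°, 342.703°, 0.084°, 5.117°, 0.471°, 0.698°, 3.583°.
Largest gap = 342.703° ⇒ minimal covering band is its complement: 360° − 342.703° = 17.297°.
Band runs from +171.288° eastward to -171.415°, crossing the antimeridian.

17.297°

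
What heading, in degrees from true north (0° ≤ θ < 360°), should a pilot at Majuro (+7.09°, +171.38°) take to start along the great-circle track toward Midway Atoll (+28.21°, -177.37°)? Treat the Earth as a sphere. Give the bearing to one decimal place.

25.4°

Δλ = -177.37 − 171.38 = -348.75°; wrapped into (−180°, 180°]: 11.25°.
θ = atan2( sin Δλ · cos φ₂ , cos φ₁ · sin φ₂ − sin φ₁ · cos φ₂ · cos Δλ )
  = atan2(0.17192, 0.36241) = 25.378° → normalised to [0°, 360°): 25.378°.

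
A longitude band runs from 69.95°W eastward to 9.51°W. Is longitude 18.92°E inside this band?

No

Band width going east from -69.95° to -9.51°: ((-9.51 − -69.95) mod 360) = 60.44°.
Offset of +18.92° east of the west edge: ((18.92 − -69.95) mod 360) = 88.87°.
88.87° > 60.44° ⇒ outside.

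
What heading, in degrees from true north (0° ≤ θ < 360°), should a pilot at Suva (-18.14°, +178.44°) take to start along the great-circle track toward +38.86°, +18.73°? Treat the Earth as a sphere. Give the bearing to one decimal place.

Δλ = 18.73 − 178.44 = -159.71°.
θ = atan2( sin Δλ · cos φ₂ , cos φ₁ · sin φ₂ − sin φ₁ · cos φ₂ · cos Δλ )
  = atan2(-0.27002, 0.36884) = -36.207° → normalised to [0°, 360°): 323.793°.

323.8°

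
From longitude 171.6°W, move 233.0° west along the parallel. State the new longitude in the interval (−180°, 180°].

Start at -171.6°; shift −233.0° → -404.6°.
-404.6° lies outside (−180°, 180°]; add 360° → -44.6°.

44.6°W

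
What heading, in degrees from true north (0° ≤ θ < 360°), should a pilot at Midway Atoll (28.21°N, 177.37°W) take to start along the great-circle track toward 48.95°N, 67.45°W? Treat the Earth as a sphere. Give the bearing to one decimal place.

38.7°

Δλ = -67.45 − -177.37 = 109.92°.
θ = atan2( sin Δλ · cos φ₂ , cos φ₁ · sin φ₂ − sin φ₁ · cos φ₂ · cos Δλ )
  = atan2(0.61743, 0.77033) = 38.713° → normalised to [0°, 360°): 38.713°.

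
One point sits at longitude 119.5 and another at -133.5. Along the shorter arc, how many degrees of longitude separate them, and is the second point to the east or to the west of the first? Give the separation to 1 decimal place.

Raw difference: -133.5 − 119.5 = -253.0°.
Normalise into (−180°, 180°]: -253.0° + 360° = 107.0°.
Positive ⇒ the second point lies to the east; separation 107.0°.

107.0° east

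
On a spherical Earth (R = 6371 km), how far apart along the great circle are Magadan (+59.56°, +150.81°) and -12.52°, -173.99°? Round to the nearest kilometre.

8612 km

Δλ = -173.99 − 150.81 = -324.80°; wrapped into (−180°, 180°]: 35.20°.
Δφ = -12.52 − 59.56 = -72.08°.
a = sin²(Δφ/2) + cos φ₁ · cos φ₂ · sin²(Δλ/2) = 0.391375.
c = 2·atan2(√a, √(1−a)) = 1.35180 rad → d = 6371·c ≈ 8612.31 km.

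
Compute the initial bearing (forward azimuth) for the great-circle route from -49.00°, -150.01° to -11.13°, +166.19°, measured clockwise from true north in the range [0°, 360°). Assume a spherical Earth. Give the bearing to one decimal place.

301.0°

Δλ = 166.19 − -150.01 = 316.20°; wrapped into (−180°, 180°]: -43.80°.
θ = atan2( sin Δλ · cos φ₂ , cos φ₁ · sin φ₂ − sin φ₁ · cos φ₂ · cos Δλ )
  = atan2(-0.67913, 0.40783) = -59.014° → normalised to [0°, 360°): 300.986°.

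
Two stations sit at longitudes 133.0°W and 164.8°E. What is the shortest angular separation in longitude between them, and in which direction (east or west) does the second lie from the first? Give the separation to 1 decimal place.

Raw difference: 164.8 − -133.0 = 297.8°.
Normalise into (−180°, 180°]: 297.8° − 360° = -62.2°.
Negative ⇒ the second point lies to the west; separation 62.2°.

62.2° west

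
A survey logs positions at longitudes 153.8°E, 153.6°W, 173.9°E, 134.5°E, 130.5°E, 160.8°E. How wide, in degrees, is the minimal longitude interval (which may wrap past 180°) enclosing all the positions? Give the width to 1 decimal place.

75.9°

Sort the longitudes: -153.6°, +130.5°, +134.5°, +153.8°, +160.8°, +173.9°.
Eastward gaps between consecutive values (wrapping around): 284.1°, 4.0°, 19.3°, 7.0°, 13.1°, 32.5°.
Largest gap = 284.1° ⇒ minimal covering band is its complement: 360° − 284.1° = 75.9°.
Band runs from +130.5° eastward to -153.6°, crossing the antimeridian.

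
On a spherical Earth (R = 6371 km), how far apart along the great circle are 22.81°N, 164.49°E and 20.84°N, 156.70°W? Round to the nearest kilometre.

4001 km

Δλ = -156.70 − 164.49 = -321.19°; wrapped into (−180°, 180°]: 38.81°.
Δφ = 20.84 − 22.81 = -1.97°.
a = sin²(Δφ/2) + cos φ₁ · cos φ₂ · sin²(Δλ/2) = 0.095392.
c = 2·atan2(√a, √(1−a)) = 0.62798 rad → d = 6371·c ≈ 4000.85 km.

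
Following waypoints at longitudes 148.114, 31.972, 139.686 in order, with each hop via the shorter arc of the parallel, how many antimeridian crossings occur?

0

Leg 1: +148.114° → +31.972°, shortest Δλ = -116.142° (west) — does not cross 180°.
Leg 2: +31.972° → +139.686°, shortest Δλ = 107.714° (east) — does not cross 180°.
Total crossings: 0.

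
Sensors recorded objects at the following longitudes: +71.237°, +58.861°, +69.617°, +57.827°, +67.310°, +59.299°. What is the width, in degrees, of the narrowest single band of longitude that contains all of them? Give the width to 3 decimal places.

Sort the longitudes: +57.827°, +58.861°, +59.299°, +67.310°, +69.617°, +71.237°.
Eastward gaps between consecutive values (wrapping around): 1.034°, 0.438°, 8.011°, 2.307°, 1.620°, 346.590°.
Largest gap = 346.590° ⇒ minimal covering band is its complement: 360° − 346.590° = 13.410°.
Band runs from +57.827° eastward to +71.237°.

13.410°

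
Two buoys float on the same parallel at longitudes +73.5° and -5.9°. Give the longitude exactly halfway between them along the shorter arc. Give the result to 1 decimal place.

Signed shortest Δλ from +73.5° to -5.9° is -79.4°.
Midpoint longitude = +73.5° + (-79.4°)/2 = +73.5° − 39.7° = +33.8°.

+33.8°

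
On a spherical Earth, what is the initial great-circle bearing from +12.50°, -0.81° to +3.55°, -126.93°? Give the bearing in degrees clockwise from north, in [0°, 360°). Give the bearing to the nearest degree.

Δλ = -126.93 − -0.81 = -126.12°.
θ = atan2( sin Δλ · cos φ₂ , cos φ₁ · sin φ₂ − sin φ₁ · cos φ₂ · cos Δλ )
  = atan2(-0.80623, 0.18779) = -76.888° → normalised to [0°, 360°): 283.112°.

283°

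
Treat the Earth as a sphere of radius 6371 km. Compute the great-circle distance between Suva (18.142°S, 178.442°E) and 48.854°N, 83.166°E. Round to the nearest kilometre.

11895 km

Δλ = 83.166 − 178.442 = -95.276°.
Δφ = 48.854 − -18.142 = 66.996°.
a = sin²(Δφ/2) + cos φ₁ · cos φ₂ · sin²(Δλ/2) = 0.645985.
c = 2·atan2(√a, √(1−a)) = 1.86708 rad → d = 6371·c ≈ 11895.19 km.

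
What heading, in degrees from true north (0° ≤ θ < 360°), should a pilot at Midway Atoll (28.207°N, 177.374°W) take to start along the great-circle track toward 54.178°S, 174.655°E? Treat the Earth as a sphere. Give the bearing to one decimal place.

Δλ = 174.655 − -177.374 = 352.029°; wrapped into (−180°, 180°]: -7.971°.
θ = atan2( sin Δλ · cos φ₂ , cos φ₁ · sin φ₂ − sin φ₁ · cos φ₂ · cos Δλ )
  = atan2(-0.08116, -0.98851) = -175.306° → normalised to [0°, 360°): 184.694°.

184.7°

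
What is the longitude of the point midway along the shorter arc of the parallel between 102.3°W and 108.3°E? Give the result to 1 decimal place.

Signed shortest Δλ from -102.3° to +108.3° is -149.4°.
Midpoint longitude = -102.3° + (-149.4°)/2 = -102.3° − 74.7° = -177.0°.
(The naïve average (-102.3 + +108.3)/2 = 3.0° is on the wrong side of the globe.)

177.0°W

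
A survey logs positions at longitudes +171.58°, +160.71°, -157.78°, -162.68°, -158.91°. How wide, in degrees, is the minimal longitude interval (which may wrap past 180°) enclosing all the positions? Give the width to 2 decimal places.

41.51°

Sort the longitudes: -162.68°, -158.91°, -157.78°, +160.71°, +171.58°.
Eastward gaps between consecutive values (wrapping around): 3.77°, 1.13°, 318.49°, 10.87°, 25.74°.
Largest gap = 318.49° ⇒ minimal covering band is its complement: 360° − 318.49° = 41.51°.
Band runs from +160.71° eastward to -157.78°, crossing the antimeridian.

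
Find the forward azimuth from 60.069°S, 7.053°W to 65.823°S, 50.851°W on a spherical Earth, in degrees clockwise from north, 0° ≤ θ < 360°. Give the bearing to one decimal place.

234.9°

Δλ = -50.851 − -7.053 = -43.798°.
θ = atan2( sin Δλ · cos φ₂ , cos φ₁ · sin φ₂ − sin φ₁ · cos φ₂ · cos Δλ )
  = atan2(-0.28346, -0.19901) = -125.071° → normalised to [0°, 360°): 234.929°.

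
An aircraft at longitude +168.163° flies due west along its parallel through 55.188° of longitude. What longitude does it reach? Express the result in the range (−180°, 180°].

Start at +168.163°; shift −55.188° → +112.975°.
+112.975° already lies in (−180°, 180°].

+112.975°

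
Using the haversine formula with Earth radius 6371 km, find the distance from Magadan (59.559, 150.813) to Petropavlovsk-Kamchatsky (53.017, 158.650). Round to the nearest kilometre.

872 km

Δλ = 158.650 − 150.813 = 7.837°.
Δφ = 53.017 − 59.559 = -6.542°.
a = sin²(Δφ/2) + cos φ₁ · cos φ₂ · sin²(Δλ/2) = 0.004679.
c = 2·atan2(√a, √(1−a)) = 0.13691 rad → d = 6371·c ≈ 872.28 km.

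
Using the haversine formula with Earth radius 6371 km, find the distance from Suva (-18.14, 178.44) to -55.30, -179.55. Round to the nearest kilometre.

4136 km

Δλ = -179.55 − 178.44 = -357.99°; wrapped into (−180°, 180°]: 2.01°.
Δφ = -55.30 − -18.14 = -37.16°.
a = sin²(Δφ/2) + cos φ₁ · cos φ₂ · sin²(Δλ/2) = 0.101691.
c = 2·atan2(√a, √(1−a)) = 0.64912 rad → d = 6371·c ≈ 4135.51 km.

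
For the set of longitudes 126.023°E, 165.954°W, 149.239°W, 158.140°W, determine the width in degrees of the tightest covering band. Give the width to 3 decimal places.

Sort the longitudes: -165.954°, -158.140°, -149.239°, +126.023°.
Eastward gaps between consecutive values (wrapping around): 7.814°, 8.901°, 275.262°, 68.023°.
Largest gap = 275.262° ⇒ minimal covering band is its complement: 360° − 275.262° = 84.738°.
Band runs from +126.023° eastward to -149.239°, crossing the antimeridian.

84.738°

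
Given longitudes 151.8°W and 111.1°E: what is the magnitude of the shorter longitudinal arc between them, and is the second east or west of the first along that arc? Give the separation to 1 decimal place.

Raw difference: 111.1 − -151.8 = 262.9°.
Normalise into (−180°, 180°]: 262.9° − 360° = -97.1°.
Negative ⇒ the second point lies to the west; separation 97.1°.

97.1° west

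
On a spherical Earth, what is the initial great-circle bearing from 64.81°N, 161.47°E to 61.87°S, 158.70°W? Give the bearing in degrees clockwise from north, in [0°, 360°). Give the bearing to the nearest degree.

157°

Δλ = -158.70 − 161.47 = -320.17°; wrapped into (−180°, 180°]: 39.83°.
θ = atan2( sin Δλ · cos φ₂ , cos φ₁ · sin φ₂ − sin φ₁ · cos φ₂ · cos Δλ )
  = atan2(0.30198, -0.70298) = 156.753° → normalised to [0°, 360°): 156.753°.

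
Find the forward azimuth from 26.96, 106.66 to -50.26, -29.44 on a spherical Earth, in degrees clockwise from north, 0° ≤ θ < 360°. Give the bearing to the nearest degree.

Δλ = -29.44 − 106.66 = -136.10°.
θ = atan2( sin Δλ · cos φ₂ , cos φ₁ · sin φ₂ − sin φ₁ · cos φ₂ · cos Δλ )
  = atan2(-0.44330, -0.47654) = -137.070° → normalised to [0°, 360°): 222.930°.

223°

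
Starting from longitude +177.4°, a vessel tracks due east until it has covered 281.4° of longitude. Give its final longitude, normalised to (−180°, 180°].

Start at +177.4°; shift +281.4° → +458.8°.
+458.8° lies outside (−180°, 180°]; subtract 360° → +98.8°.

+98.8°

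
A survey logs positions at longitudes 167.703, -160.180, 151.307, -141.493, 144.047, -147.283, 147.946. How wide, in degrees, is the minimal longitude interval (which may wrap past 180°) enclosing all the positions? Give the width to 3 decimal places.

74.460°

Sort the longitudes: -160.180°, -147.283°, -141.493°, +144.047°, +147.946°, +151.307°, +167.703°.
Eastward gaps between consecutive values (wrapping around): 12.897°, 5.790°, 285.540°, 3.899°, 3.361°, 16.396°, 32.117°.
Largest gap = 285.540° ⇒ minimal covering band is its complement: 360° − 285.540° = 74.460°.
Band runs from +144.047° eastward to -141.493°, crossing the antimeridian.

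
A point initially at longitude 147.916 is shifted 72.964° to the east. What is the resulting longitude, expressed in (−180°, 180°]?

Start at +147.916°; shift +72.964° → +220.880°.
+220.880° lies outside (−180°, 180°]; subtract 360° → -139.120°.

-139.120°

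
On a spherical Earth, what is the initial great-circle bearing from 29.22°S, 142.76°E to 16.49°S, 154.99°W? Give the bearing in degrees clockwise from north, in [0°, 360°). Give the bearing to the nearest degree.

92°

Δλ = -154.99 − 142.76 = -297.75°; wrapped into (−180°, 180°]: 62.25°.
θ = atan2( sin Δλ · cos φ₂ , cos φ₁ · sin φ₂ − sin φ₁ · cos φ₂ · cos Δλ )
  = atan2(0.84859, -0.02978) = 92.010° → normalised to [0°, 360°): 92.010°.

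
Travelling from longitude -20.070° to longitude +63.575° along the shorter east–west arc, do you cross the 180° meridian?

No

Signed shortest Δλ = ((63.575 − -20.070 + 180) mod 360) − 180 = 83.645°.
Going east by 83.645° from -20.070° reaches +63.575° without touching 180°.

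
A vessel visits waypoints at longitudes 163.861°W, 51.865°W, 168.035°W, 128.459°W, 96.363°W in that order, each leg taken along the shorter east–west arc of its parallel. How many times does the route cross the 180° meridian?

Leg 1: -163.861° → -51.865°, shortest Δλ = 111.996° (east) — does not cross 180°.
Leg 2: -51.865° → -168.035°, shortest Δλ = -116.17° (west) — does not cross 180°.
Leg 3: -168.035° → -128.459°, shortest Δλ = 39.576° (east) — does not cross 180°.
Leg 4: -128.459° → -96.363°, shortest Δλ = 32.096° (east) — does not cross 180°.
Total crossings: 0.

0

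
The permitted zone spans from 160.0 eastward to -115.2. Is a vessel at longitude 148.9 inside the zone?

No

Band width going east from +160.0° to -115.2°: ((-115.2 − 160.0) mod 360) = 84.8°.
Offset of +148.9° east of the west edge: ((148.9 − 160.0) mod 360) = 348.9°.
348.9° > 84.8° ⇒ outside.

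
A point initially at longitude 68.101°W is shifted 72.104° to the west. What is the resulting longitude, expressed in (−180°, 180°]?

140.205°W

Start at -68.101°; shift −72.104° → -140.205°.
-140.205° already lies in (−180°, 180°].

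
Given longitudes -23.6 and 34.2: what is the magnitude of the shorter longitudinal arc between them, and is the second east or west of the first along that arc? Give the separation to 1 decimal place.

Raw difference: 34.2 − -23.6 = 57.8°.
Normalise into (−180°, 180°]: 57.8° stays 57.8°.
Positive ⇒ the second point lies to the east; separation 57.8°.

57.8° east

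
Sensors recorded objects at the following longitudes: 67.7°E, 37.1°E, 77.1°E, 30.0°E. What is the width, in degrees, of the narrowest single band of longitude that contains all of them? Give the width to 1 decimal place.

Sort the longitudes: +30.0°, +37.1°, +67.7°, +77.1°.
Eastward gaps between consecutive values (wrapping around): 7.1°, 30.6°, 9.4°, 312.9°.
Largest gap = 312.9° ⇒ minimal covering band is its complement: 360° − 312.9° = 47.1°.
Band runs from +30.0° eastward to +77.1°.

47.1°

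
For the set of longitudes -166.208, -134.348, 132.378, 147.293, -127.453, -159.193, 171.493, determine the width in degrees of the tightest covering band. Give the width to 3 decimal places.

Sort the longitudes: -166.208°, -159.193°, -134.348°, -127.453°, +132.378°, +147.293°, +171.493°.
Eastward gaps between consecutive values (wrapping around): 7.015°, 24.845°, 6.895°, 259.831°, 14.915°, 24.200°, 22.299°.
Largest gap = 259.831° ⇒ minimal covering band is its complement: 360° − 259.831° = 100.169°.
Band runs from +132.378° eastward to -127.453°, crossing the antimeridian.

100.169°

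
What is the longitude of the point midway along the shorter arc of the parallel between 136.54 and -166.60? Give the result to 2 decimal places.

+164.97°

Signed shortest Δλ from +136.54° to -166.60° is +56.86°.
Midpoint longitude = +136.54° + (+56.86°)/2 = +136.54° + 28.43° = +164.97°.
(The naïve average (+136.54 + -166.60)/2 = -15.03° is on the wrong side of the globe.)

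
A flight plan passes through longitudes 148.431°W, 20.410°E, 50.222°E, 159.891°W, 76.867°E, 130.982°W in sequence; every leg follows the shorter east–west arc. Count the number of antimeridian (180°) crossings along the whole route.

3

Leg 1: -148.431° → +20.410°, shortest Δλ = 168.841° (east) — does not cross 180°.
Leg 2: +20.410° → +50.222°, shortest Δλ = 29.812° (east) — does not cross 180°.
Leg 3: +50.222° → -159.891°, shortest Δλ = 149.887° (east) — crosses 180°.
Leg 4: -159.891° → +76.867°, shortest Δλ = -123.242° (west) — crosses 180°.
Leg 5: +76.867° → -130.982°, shortest Δλ = 152.151° (east) — crosses 180°.
Total crossings: 3.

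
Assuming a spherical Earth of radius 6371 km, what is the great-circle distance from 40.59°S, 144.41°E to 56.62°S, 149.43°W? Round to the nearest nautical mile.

Δλ = -149.43 − 144.41 = -293.84°; wrapped into (−180°, 180°]: 66.16°.
Δφ = -56.62 − -40.59 = -16.03°.
a = sin²(Δφ/2) + cos φ₁ · cos φ₂ · sin²(Δλ/2) = 0.143909.
c = 2·atan2(√a, √(1−a)) = 0.77819 rad → d = 6371·c ≈ 4957.88 km ≈ 2677.04 nmi.

2677 nmi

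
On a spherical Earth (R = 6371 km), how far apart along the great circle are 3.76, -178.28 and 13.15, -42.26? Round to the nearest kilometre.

Δλ = -42.26 − -178.28 = 136.02°.
Δφ = 13.15 − 3.76 = 9.39°.
a = sin²(Δφ/2) + cos φ₁ · cos φ₂ · sin²(Δλ/2) = 0.842143.
c = 2·atan2(√a, √(1−a)) = 2.32442 rad → d = 6371·c ≈ 14808.88 km.

14809 km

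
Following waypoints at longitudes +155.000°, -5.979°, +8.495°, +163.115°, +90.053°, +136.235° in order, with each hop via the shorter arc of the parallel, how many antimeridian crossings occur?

Leg 1: +155.000° → -5.979°, shortest Δλ = -160.979° (west) — does not cross 180°.
Leg 2: -5.979° → +8.495°, shortest Δλ = 14.474° (east) — does not cross 180°.
Leg 3: +8.495° → +163.115°, shortest Δλ = 154.62° (east) — does not cross 180°.
Leg 4: +163.115° → +90.053°, shortest Δλ = -73.062° (west) — does not cross 180°.
Leg 5: +90.053° → +136.235°, shortest Δλ = 46.182° (east) — does not cross 180°.
Total crossings: 0.

0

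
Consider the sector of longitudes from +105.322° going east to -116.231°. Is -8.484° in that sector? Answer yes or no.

No

Band width going east from +105.322° to -116.231°: ((-116.231 − 105.322) mod 360) = 138.447°.
Offset of -8.484° east of the west edge: ((-8.484 − 105.322) mod 360) = 246.194°.
246.194° > 138.447° ⇒ outside.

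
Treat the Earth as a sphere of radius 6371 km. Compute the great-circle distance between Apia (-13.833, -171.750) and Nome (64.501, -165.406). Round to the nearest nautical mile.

4712 nmi

Δλ = -165.406 − -171.750 = 6.344°.
Δφ = 64.501 − -13.833 = 78.334°.
a = sin²(Δφ/2) + cos φ₁ · cos φ₂ · sin²(Δλ/2) = 0.400177.
c = 2·atan2(√a, √(1−a)) = 1.36980 rad → d = 6371·c ≈ 8726.99 km ≈ 4712.20 nmi.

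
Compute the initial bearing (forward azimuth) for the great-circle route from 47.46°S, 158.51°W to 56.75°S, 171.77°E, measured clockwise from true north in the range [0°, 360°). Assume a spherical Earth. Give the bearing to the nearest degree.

232°

Δλ = 171.77 − -158.51 = 330.28°; wrapped into (−180°, 180°]: -29.72°.
θ = atan2( sin Δλ · cos φ₂ , cos φ₁ · sin φ₂ − sin φ₁ · cos φ₂ · cos Δλ )
  = atan2(-0.27182, -0.21457) = -128.287° → normalised to [0°, 360°): 231.713°.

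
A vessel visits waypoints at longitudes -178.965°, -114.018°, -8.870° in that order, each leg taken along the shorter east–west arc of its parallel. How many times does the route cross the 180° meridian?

0

Leg 1: -178.965° → -114.018°, shortest Δλ = 64.947° (east) — does not cross 180°.
Leg 2: -114.018° → -8.870°, shortest Δλ = 105.148° (east) — does not cross 180°.
Total crossings: 0.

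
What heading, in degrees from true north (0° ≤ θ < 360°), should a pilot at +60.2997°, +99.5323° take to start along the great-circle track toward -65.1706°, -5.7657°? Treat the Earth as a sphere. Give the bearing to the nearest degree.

229°

Δλ = -5.7657 − 99.5323 = -105.2980°.
θ = atan2( sin Δλ · cos φ₂ , cos φ₁ · sin φ₂ − sin φ₁ · cos φ₂ · cos Δλ )
  = atan2(-0.40504, -0.35343) = -131.107° → normalised to [0°, 360°): 228.893°.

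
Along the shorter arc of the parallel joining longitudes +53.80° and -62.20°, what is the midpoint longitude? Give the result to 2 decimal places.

Signed shortest Δλ from +53.80° to -62.20° is -116.00°.
Midpoint longitude = +53.80° + (-116.00°)/2 = +53.80° − 58.00° = -4.20°.

-4.20°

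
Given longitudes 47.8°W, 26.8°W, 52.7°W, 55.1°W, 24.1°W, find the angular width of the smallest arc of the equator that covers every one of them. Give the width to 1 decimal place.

Sort the longitudes: -55.1°, -52.7°, -47.8°, -26.8°, -24.1°.
Eastward gaps between consecutive values (wrapping around): 2.4°, 4.9°, 21.0°, 2.7°, 329.0°.
Largest gap = 329.0° ⇒ minimal covering band is its complement: 360° − 329.0° = 31.0°.
Band runs from -55.1° eastward to -24.1°.

31.0°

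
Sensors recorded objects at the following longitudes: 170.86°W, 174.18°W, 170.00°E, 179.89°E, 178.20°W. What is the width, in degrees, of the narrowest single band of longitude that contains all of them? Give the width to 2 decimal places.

Sort the longitudes: -178.20°, -174.18°, -170.86°, +170.00°, +179.89°.
Eastward gaps between consecutive values (wrapping around): 4.02°, 3.32°, 340.86°, 9.89°, 1.91°.
Largest gap = 340.86° ⇒ minimal covering band is its complement: 360° − 340.86° = 19.14°.
Band runs from +170.00° eastward to -170.86°, crossing the antimeridian.

19.14°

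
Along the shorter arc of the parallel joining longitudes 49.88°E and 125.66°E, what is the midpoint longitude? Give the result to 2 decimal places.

87.77°E

Signed shortest Δλ from +49.88° to +125.66° is +75.78°.
Midpoint longitude = +49.88° + (+75.78°)/2 = +49.88° + 37.89° = +87.77°.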